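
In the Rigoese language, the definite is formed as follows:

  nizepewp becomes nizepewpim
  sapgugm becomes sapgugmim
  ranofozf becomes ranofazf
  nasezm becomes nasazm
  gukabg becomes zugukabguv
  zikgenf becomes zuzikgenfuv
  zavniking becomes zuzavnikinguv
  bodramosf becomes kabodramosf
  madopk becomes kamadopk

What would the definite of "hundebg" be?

sapgugm and nasezm both end in -m yet inflect differently (sapgugmim, nasazm), so the final letter is not what conditions the rule; the second-to-last letter is.
"hundebg" has second-to-last letter 'b'. The one such stem in the data (gukabg → zugukabguv) adds zu- … -uv around the stem, so the same rule applies.
So hundebg → zuhundebguv.

zuhundebguv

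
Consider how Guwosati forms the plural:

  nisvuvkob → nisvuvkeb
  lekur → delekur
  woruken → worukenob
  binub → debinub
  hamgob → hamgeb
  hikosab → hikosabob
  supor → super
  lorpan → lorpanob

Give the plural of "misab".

"misab" has last vowel 'a'. The stems whose last vowel is 'a' (lorpan → lorpanob, hikosab → hikosabob) add -ob.
So misab → misabob.

misabob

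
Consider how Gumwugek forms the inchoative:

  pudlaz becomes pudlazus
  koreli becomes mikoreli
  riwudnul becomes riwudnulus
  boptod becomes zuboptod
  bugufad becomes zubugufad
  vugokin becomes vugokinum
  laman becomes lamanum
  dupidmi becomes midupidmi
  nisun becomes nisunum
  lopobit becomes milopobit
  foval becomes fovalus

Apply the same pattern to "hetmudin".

"hetmudin" ends in -n. The stems ending in -n (nisun → nisunum, vugokin → vugokinum, laman → lamanum) add -um.
The other patterns: stems ending in -l or -z add -us; stems ending in -d add the prefix zu-; stems ending in -i or -t add the prefix mi-.
So hetmudin → hetmudinum.

hetmudinum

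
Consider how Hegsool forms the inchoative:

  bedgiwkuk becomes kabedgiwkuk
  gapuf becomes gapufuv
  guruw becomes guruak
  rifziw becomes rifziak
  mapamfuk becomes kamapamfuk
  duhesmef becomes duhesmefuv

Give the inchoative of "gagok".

gapuf and guruw both have last vowel 'u' yet inflect differently (gapufuv, guruak), so the last vowel is not what conditions the rule; the final letter is.
"gagok" ends in -k. The stems ending in -k (mapamfuk → kamapamfuk, bedgiwkuk → kabedgiwkuk) add the prefix ka-.
The other patterns: stems ending in -f add -uv; stems ending in -w drop the final letter and add -ak.
So gagok → kagagok.

kagagok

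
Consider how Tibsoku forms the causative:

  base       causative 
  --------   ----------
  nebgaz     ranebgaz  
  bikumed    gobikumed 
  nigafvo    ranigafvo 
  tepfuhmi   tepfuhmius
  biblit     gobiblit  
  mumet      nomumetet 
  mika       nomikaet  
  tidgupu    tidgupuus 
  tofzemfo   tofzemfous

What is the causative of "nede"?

ranede

tofzemfo and nigafvo both end in -o yet inflect differently (tofzemfous, ranigafvo), so the final letter is not what conditions the rule; the first letter is.
"nede" begins with n-. The stems beginning with n- (nigafvo → ranigafvo, nebgaz → ranebgaz) add the prefix ra-.
The other patterns: stems beginning with t- add -us; stems beginning with m- add no- … -et around the stem; stems beginning with b- add the prefix go-.
So nede → ranede.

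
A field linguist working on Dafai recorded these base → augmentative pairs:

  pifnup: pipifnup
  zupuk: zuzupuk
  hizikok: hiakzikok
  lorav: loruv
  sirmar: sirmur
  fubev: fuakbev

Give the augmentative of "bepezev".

beakpezev

zupuk and hizikok both end in -k yet inflect differently (zuzupuk, hiakzikok), so the final letter is not what conditions the rule; the last vowel is.
"bepezev" has last vowel 'e'. The one such stem in the data (fubev → fuakbev) inserts -ak- after the first vowel (as does hizikok), so the same rule applies.
So bepezev → beakpezev.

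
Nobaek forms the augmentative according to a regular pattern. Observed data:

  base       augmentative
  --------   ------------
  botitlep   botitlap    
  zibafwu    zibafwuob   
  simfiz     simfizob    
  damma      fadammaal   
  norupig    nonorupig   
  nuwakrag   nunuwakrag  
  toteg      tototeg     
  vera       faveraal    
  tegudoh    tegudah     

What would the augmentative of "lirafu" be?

vera and nuwakrag both have last vowel 'a' yet inflect differently (faveraal, nunuwakrag), so the last vowel is not what conditions the rule; the final letter is.
"lirafu" ends in -u. The one such stem in the data (zibafwu → zibafwuob) adds -ob, so the same rule applies.
The other patterns: stems ending in -a add fa- … -al around the stem; stems ending in -g repeat the first consonant+vowel as a prefix; stems ending in -h or -p change the last vowel to 'a'.
So lirafu → lirafuob.

lirafuob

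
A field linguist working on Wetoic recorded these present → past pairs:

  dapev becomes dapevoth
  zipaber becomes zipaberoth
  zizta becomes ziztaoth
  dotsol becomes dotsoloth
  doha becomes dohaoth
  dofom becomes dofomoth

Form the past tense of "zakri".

Every pair shown (dapev → dapevoth, zipaber → zipaberoth, zizta → ziztaoth, …) follows the same rule: add -oth.
So zakri → zakrioth.

zakrioth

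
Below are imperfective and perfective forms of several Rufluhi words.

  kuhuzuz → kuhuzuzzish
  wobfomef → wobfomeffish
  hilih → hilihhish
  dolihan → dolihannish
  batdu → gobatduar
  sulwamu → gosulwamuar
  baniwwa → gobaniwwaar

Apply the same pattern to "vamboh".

vambohhish

kuhuzuz and batdu both have last vowel 'u' yet inflect differently (kuhuzuzzish, gobatduar), so the last vowel is not what conditions the rule; whether the stem ends in a vowel or a consonant is.
"vamboh" ends in a consonant. The stems ending in a consonant (kuhuzuz → kuhuzuzzish, wobfomef → wobfomeffish, hilih → hilihhish) double the final consonant and add -ish.
The other pattern: stems ending in a vowel add go- … -ar around the stem.
So vamboh → vambohhish.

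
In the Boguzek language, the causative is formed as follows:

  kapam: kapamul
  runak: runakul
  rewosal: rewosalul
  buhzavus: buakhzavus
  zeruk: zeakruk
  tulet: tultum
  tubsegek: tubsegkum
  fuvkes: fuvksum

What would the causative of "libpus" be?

liakbpus

runak and zeruk both end in -k yet inflect differently (runakul, zeakruk), so the final letter is not what conditions the rule; the last vowel is.
"libpus" has last vowel 'u'. The stems whose last vowel is 'u' (buhzavus → buakhzavus, zeruk → zeakruk) insert -ak- after the first vowel.
So libpus → liakbpus.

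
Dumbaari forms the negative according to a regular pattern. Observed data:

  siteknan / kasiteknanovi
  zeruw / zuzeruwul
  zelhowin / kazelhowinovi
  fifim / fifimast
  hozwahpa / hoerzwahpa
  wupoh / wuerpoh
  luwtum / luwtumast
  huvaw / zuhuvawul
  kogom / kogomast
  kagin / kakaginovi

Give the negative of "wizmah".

luwtum and zeruw both have last vowel 'u' yet inflect differently (luwtumast, zuzeruwul), so the last vowel is not what conditions the rule; the final letter is.
"wizmah" ends in -h. The one such stem in the data (wupoh → wuerpoh) inserts -er- after the first vowel (as does hozwahpa), so the same rule applies.
The other patterns: stems ending in -m add -ast; stems ending in -w add zu- … -ul around the stem; stems ending in -n add ka- … -ovi around the stem.
So wizmah → wierzmah.

wierzmah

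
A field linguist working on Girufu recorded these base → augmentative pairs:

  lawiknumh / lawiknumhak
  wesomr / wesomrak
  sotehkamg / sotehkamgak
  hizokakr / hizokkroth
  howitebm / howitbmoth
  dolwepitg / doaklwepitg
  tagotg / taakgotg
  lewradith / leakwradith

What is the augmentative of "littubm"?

wesomr and hizokakr both end in -r yet inflect differently (wesomrak, hizokkroth), so the final letter is not what conditions the rule; the second-to-last letter is.
"littubm" has second-to-last letter 'b'. The one such stem in the data (howitebm → howitbmoth) deletes the last vowel and adds -oth (as does hizokakr), so the same rule applies.
The other patterns: stems whose second-to-last letter is 'm' add -ak; stems whose second-to-last letter is 't' insert -ak- after the first vowel.
So littubm → littbmoth.

littbmoth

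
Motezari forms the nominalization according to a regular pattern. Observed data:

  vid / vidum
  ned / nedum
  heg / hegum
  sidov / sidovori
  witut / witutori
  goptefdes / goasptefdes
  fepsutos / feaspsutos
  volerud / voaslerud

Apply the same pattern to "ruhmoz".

vid and volerud both end in -d yet inflect differently (vidum, voaslerud), so the final letter is not what conditions the rule; the number of vowels is.
"ruhmoz" has 2 vowels. The stems with 2 vowels (sidov → sidovori, witut → witutori) add -ori.
So ruhmoz → ruhmozori.

ruhmozori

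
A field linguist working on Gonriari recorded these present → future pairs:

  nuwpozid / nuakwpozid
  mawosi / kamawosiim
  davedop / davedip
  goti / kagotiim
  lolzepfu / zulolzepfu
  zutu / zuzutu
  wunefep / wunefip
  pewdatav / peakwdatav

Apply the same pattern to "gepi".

kagepiim

"gepi" ends in -i. The stems ending in -i (goti → kagotiim, mawosi → kamawosiim) add ka- … -im around the stem.
So gepi → kagepiim.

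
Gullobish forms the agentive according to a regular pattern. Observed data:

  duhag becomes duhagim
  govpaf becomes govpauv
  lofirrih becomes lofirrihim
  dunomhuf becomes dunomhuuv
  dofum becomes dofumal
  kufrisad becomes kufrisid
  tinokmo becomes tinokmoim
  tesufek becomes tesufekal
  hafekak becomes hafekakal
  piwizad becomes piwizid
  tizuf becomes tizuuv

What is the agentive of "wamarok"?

dunomhuf and dofum both have last vowel 'u' yet inflect differently (dunomhuuv, dofumal), so the last vowel is not what conditions the rule; the final letter is.
"wamarok" ends in -k. The stems ending in -k (tesufek → tesufekal, hafekak → hafekakal) add -al.
The other patterns: stems ending in -f drop the final letter and add -uv; stems ending in -d change the last vowel to 'i'; stems ending in -g, -h or -o add -im.
So wamarok → wamarokal.

wamarokal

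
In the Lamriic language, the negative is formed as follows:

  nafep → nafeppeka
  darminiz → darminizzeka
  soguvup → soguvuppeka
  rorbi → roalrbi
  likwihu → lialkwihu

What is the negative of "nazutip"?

nazutippeka

"nazutip" ends in a consonant. The stems ending in a consonant (nafep → nafeppeka, darminiz → darminizzeka, soguvup → soguvuppeka) double the final consonant and add -eka.
The other pattern: stems ending in a vowel insert -al- after the first vowel.
So nazutip → nazutippeka.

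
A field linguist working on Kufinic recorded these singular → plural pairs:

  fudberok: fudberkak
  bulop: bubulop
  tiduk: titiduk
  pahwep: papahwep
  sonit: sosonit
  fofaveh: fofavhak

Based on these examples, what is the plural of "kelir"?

kekelir

tiduk and fudberok both end in -k yet inflect differently (titiduk, fudberkak), so the final letter is not what conditions the rule; the number of vowels is.
"kelir" has 2 vowels. The stems with 2 vowels (tiduk → titiduk, pahwep → papahwep, bulop → bubulop) repeat the first consonant+vowel as a prefix.
The other pattern: stems with 3 vowels delete the last vowel and add -ak.
So kelir → kekelir.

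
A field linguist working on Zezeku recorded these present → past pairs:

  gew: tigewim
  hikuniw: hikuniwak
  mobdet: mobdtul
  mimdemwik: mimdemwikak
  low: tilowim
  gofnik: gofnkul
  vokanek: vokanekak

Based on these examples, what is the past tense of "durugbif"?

gofnik and vokanek both end in -k yet inflect differently (gofnkul, vokanekak), so the final letter is not what conditions the rule; the number of vowels is.
"durugbif" has 3 vowels. The stems with 3 vowels (vokanek → vokanekak, mimdemwik → mimdemwikak, hikuniw → hikuniwak) add -ak.
The other patterns: stems with 1 vowel add ti- … -im around the stem; stems with 2 vowels delete the last vowel and add -ul.
So durugbif → durugbifak.

durugbifak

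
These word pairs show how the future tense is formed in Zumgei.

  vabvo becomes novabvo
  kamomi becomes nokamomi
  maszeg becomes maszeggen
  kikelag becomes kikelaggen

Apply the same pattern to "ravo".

noravo

"ravo" ends in a vowel. The stems ending in a vowel (vabvo → novabvo, kamomi → nokamomi) add the prefix no-.
The other pattern: stems ending in a consonant double the final consonant and add -en.
So ravo → noravo.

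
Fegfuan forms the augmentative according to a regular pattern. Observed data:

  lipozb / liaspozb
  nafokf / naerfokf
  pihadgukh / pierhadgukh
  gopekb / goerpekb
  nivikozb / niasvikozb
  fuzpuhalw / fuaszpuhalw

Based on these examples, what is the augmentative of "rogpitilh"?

roasgpitilh

"rogpitilh" has second-to-last letter 'l'. The one such stem in the data (fuzpuhalw → fuaszpuhalw) inserts -as- after the first vowel (as do nivikozb, lipozb), so the same rule applies.
The other pattern: stems whose second-to-last letter is 'k' insert -er- after the first vowel.
So rogpitilh → roasgpitilh.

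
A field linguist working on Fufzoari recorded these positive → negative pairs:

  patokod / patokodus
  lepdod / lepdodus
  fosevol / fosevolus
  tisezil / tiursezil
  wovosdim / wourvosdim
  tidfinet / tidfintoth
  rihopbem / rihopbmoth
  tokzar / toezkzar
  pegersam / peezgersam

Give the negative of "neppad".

neezppad

"neppad" has last vowel 'a'. The stems whose last vowel is 'a' (tokzar → toezkzar, pegersam → peezgersam) insert -ez- after the first vowel.
So neppad → neezppad.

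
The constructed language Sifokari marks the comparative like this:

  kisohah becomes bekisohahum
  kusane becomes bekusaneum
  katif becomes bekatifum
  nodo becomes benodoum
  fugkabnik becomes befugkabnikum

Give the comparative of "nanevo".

Every pair shown (kisohah → bekisohahum, kusane → bekusaneum, katif → bekatifum, …) follows the same rule: add be- … -um around the stem.
So nanevo → benanevoum.

benanevoum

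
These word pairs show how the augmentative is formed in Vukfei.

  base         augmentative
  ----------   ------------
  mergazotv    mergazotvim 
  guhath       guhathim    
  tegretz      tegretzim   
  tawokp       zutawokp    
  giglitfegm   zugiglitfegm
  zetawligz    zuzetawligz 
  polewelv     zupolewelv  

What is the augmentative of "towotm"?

tegretz and zetawligz both end in -z yet inflect differently (tegretzim, zuzetawligz), so the final letter is not what conditions the rule; the second-to-last letter is.
"towotm" has second-to-last letter 't'. The stems whose second-to-last letter is 't' (mergazotv → mergazotvim, guhath → guhathim, tegretz → tegretzim) add -im.
So towotm → towotmim.

towotmim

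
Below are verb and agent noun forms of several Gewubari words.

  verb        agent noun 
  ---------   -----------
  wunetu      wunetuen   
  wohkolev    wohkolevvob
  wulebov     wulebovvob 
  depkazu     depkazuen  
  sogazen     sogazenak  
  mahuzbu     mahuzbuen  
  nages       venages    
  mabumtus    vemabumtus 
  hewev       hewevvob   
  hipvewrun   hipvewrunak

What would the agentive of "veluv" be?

veluvvob

"veluv" ends in -v. The stems ending in -v (wulebov → wulebovvob, wohkolev → wohkolevvob, hewev → hewevvob) double the final consonant and add -ob.
So veluv → veluvvob.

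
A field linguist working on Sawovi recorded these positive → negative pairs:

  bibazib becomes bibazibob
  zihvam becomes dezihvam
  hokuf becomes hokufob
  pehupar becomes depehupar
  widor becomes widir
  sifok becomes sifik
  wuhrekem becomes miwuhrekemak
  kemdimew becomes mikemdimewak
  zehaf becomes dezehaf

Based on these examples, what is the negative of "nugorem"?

wuhrekem and zihvam both end in -m yet inflect differently (miwuhrekemak, dezihvam), so the final letter is not what conditions the rule; the last vowel is.
"nugorem" has last vowel 'e'. The stems whose last vowel is 'e' (kemdimew → mikemdimewak, wuhrekem → miwuhrekemak) add mi- … -ak around the stem.
The other patterns: stems whose last vowel is 'a' add the prefix de-; stems whose last vowel is 'o' change the last vowel to 'i'; stems whose last vowel is 'i' or 'u' add -ob.
So nugorem → minugoremak.

minugoremak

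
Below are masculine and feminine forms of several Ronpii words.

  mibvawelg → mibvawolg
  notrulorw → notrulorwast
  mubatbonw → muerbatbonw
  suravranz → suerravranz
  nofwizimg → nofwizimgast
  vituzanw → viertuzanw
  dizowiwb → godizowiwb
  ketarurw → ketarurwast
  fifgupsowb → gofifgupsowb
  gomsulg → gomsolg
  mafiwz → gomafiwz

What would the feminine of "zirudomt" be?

zirudomtast

"zirudomt" has second-to-last letter 'm'. The one such stem in the data (nofwizimg → nofwizimgast) adds -ast, so the same rule applies.
The other patterns: stems whose second-to-last letter is 'l' change the last vowel to 'o'; stems whose second-to-last letter is 'n' insert -er- after the first vowel; stems whose second-to-last letter is 'w' add the prefix go-.
So zirudomt → zirudomtast.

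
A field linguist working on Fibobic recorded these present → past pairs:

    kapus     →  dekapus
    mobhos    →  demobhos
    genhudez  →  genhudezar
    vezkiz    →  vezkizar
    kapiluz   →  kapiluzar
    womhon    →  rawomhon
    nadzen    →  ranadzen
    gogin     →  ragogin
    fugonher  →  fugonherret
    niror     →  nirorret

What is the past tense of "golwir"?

golwirret

kapus and kapiluz both have last vowel 'u' yet inflect differently (dekapus, kapiluzar), so the last vowel is not what conditions the rule; the final letter is.
"golwir" ends in -r. The stems ending in -r (fugonher → fugonherret, niror → nirorret) double the final consonant and add -et.
So golwir → golwirret.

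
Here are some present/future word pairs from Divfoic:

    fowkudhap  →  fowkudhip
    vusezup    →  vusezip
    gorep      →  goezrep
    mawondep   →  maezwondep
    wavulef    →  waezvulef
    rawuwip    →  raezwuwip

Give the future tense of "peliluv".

peliliv

"peliluv" has last vowel 'u'. The one such stem in the data (vusezup → vusezip) changes the last vowel to 'i' (as does fowkudhap), so the same rule applies.
The other pattern: stems whose last vowel is 'e' or 'i' insert -ez- after the first vowel.
So peliluv → peliliv.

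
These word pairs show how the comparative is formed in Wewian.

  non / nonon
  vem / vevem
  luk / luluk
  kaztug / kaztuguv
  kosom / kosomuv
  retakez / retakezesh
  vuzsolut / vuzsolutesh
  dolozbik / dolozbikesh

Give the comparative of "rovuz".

rovuzuv

vem and kosom both end in -m yet inflect differently (vevem, kosomuv), so the final letter is not what conditions the rule; the number of vowels is.
"rovuz" has 2 vowels. The stems with 2 vowels (kaztug → kaztuguv, kosom → kosomuv) add -uv.
So rovuz → rovuzuv.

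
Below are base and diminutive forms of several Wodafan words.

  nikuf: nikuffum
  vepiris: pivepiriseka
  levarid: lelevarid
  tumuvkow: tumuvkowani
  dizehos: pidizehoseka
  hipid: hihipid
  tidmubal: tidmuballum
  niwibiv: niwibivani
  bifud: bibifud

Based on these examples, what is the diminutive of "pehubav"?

pehubavani

niwibiv and levarid both have last vowel 'i' yet inflect differently (niwibivani, lelevarid), so the last vowel is not what conditions the rule; the final letter is.
"pehubav" ends in -v. The one such stem in the data (niwibiv → niwibivani) adds -ani, so the same rule applies.
So pehubav → pehubavani.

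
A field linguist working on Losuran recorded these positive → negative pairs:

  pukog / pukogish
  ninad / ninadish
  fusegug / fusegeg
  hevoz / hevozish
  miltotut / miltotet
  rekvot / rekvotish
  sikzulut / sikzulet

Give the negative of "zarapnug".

fusegug and pukog both end in -g yet inflect differently (fusegeg, pukogish), so the final letter is not what conditions the rule; the last vowel is.
"zarapnug" has last vowel 'u'. The stems whose last vowel is 'u' (fusegug → fusegeg, sikzulut → sikzulet, miltotut → miltotet) change the last vowel to 'e'.
So zarapnug → zarapneg.

zarapneg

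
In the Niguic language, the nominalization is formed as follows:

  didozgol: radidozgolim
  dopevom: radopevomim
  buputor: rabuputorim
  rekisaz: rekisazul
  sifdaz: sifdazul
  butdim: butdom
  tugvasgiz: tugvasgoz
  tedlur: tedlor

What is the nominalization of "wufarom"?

rawufaromim

"wufarom" has last vowel 'o'. The stems whose last vowel is 'o' (didozgol → radidozgolim, dopevom → radopevomim, buputor → rabuputorim) add ra- … -im around the stem.
The other patterns: stems whose last vowel is 'a' add -ul; stems whose last vowel is 'i' or 'u' change the last vowel to 'o'.
So wufarom → rawufaromim.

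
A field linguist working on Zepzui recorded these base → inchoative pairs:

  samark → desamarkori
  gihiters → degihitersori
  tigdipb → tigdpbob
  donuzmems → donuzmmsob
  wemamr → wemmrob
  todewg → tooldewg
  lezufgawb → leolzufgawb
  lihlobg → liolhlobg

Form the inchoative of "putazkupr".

gihiters and donuzmems both end in -s yet inflect differently (degihitersori, donuzmmsob), so the final letter is not what conditions the rule; the second-to-last letter is.
"putazkupr" has second-to-last letter 'p'. The one such stem in the data (tigdipb → tigdpbob) deletes the last vowel and adds -ob (as do donuzmems, wemamr), so the same rule applies.
So putazkupr → putazkprob.

putazkprob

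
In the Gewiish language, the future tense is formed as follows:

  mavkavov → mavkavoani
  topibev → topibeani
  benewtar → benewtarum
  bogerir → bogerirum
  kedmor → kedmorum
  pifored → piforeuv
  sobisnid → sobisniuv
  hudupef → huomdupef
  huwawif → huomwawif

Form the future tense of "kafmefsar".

mavkavov and kedmor both have last vowel 'o' yet inflect differently (mavkavoani, kedmorum), so the last vowel is not what conditions the rule; the final letter is.
"kafmefsar" ends in -r. The stems ending in -r (benewtar → benewtarum, bogerir → bogerirum, kedmor → kedmorum) add -um.
The other patterns: stems ending in -v drop the final letter and add -ani; stems ending in -d drop the final letter and add -uv; stems ending in -f insert -om- after the first vowel.
So kafmefsar → kafmefsarum.

kafmefsarum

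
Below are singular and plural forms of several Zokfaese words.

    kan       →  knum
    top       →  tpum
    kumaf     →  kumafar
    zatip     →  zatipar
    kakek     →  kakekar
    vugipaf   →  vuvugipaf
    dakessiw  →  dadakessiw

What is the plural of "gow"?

top and zatip both end in -p yet inflect differently (tpum, zatipar), so the final letter is not what conditions the rule; the number of vowels is.
"gow" has 1 vowel. The stems with 1 vowel (kan → knum, top → tpum) delete the last vowel and add -um.
So gow → gwum.

gwum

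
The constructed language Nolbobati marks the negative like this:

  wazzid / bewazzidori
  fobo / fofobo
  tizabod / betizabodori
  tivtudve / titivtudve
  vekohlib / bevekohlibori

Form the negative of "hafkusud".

behafkusudori

tizabod and fobo both have last vowel 'o' yet inflect differently (betizabodori, fofobo), so the last vowel is not what conditions the rule; whether the stem ends in a vowel or a consonant is.
"hafkusud" ends in a consonant. The stems ending in a consonant (tizabod → betizabodori, vekohlib → bevekohlibori, wazzid → bewazzidori) add be- … -ori around the stem.
The other pattern: stems ending in a vowel repeat the first consonant+vowel as a prefix.
So hafkusud → behafkusudori.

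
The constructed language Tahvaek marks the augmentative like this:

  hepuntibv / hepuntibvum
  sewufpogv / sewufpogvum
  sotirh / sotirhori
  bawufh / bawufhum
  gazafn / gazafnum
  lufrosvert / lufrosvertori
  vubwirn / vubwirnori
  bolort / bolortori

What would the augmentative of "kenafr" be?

kenafrum

"kenafr" has second-to-last letter 'f'. The stems whose second-to-last letter is 'f' (bawufh → bawufhum, gazafn → gazafnum) add -um.
So kenafr → kenafrum.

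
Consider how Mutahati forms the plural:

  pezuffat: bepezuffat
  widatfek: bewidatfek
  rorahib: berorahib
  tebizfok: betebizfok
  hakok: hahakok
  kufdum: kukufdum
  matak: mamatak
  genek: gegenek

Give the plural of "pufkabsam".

bepufkabsam

widatfek and hakok both end in -k yet inflect differently (bewidatfek, hahakok), so the final letter is not what conditions the rule; the number of vowels is.
"pufkabsam" has 3 vowels. The stems with 3 vowels (pezuffat → bepezuffat, widatfek → bewidatfek, rorahib → berorahib) add the prefix be-.
So pufkabsam → bepufkabsam.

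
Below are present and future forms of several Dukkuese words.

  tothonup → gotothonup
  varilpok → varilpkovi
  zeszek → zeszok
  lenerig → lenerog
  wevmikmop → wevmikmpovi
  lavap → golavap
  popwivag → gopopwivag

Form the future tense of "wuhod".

popwivag and lenerig both end in -g yet inflect differently (gopopwivag, lenerog), so the final letter is not what conditions the rule; the last vowel is.
"wuhod" has last vowel 'o'. The stems whose last vowel is 'o' (wevmikmop → wevmikmpovi, varilpok → varilpkovi) delete the last vowel and add -ovi.
The other patterns: stems whose last vowel is 'a' or 'u' add the prefix go-; stems whose last vowel is 'e' or 'i' change the last vowel to 'o'.
So wuhod → wuhdovi.

wuhdovi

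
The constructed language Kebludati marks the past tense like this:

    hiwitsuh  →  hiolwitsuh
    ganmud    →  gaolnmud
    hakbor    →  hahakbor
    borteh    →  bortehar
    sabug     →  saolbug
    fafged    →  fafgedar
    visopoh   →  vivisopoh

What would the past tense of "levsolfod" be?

lelevsolfod

"levsolfod" has last vowel 'o'. The stems whose last vowel is 'o' (visopoh → vivisopoh, hakbor → hahakbor) repeat the first consonant+vowel as a prefix.
So levsolfod → lelevsolfod.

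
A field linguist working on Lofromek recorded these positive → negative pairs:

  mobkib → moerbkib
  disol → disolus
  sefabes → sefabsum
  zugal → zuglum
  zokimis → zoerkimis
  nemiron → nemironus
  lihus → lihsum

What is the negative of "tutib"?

disol and zugal both end in -l yet inflect differently (disolus, zuglum), so the final letter is not what conditions the rule; the last vowel is.
"tutib" has last vowel 'i'. The stems whose last vowel is 'i' (zokimis → zoerkimis, mobkib → moerbkib) insert -er- after the first vowel.
So tutib → tuertib.

tuertib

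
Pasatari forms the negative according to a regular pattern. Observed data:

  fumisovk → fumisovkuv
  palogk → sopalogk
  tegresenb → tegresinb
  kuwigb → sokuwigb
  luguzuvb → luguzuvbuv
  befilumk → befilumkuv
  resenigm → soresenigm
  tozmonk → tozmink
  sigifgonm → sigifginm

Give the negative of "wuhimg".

wuhimguv

tozmonk and palogk both end in -k yet inflect differently (tozmink, sopalogk), so the final letter is not what conditions the rule; the second-to-last letter is.
"wuhimg" has second-to-last letter 'm'. The one such stem in the data (befilumk → befilumkuv) adds -uv, so the same rule applies.
The other patterns: stems whose second-to-last letter is 'n' change the last vowel to 'i'; stems whose second-to-last letter is 'g' add the prefix so-.
So wuhimg → wuhimguv.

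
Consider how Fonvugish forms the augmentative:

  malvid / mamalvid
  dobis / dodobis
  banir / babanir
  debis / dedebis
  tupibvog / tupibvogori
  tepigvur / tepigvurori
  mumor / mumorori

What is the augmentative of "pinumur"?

pinumurori

banir and tepigvur both end in -r yet inflect differently (babanir, tepigvurori), so the final letter is not what conditions the rule; the last vowel is.
"pinumur" has last vowel 'u'. The one such stem in the data (tepigvur → tepigvurori) adds -ori, so the same rule applies.
So pinumur → pinumurori.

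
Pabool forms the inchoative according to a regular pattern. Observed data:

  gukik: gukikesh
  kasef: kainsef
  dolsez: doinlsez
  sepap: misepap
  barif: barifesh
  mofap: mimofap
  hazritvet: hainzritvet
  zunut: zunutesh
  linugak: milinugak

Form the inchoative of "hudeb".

linugak and gukik both end in -k yet inflect differently (milinugak, gukikesh), so the final letter is not what conditions the rule; the last vowel is.
"hudeb" has last vowel 'e'. The stems whose last vowel is 'e' (dolsez → doinlsez, kasef → kainsef, hazritvet → hainzritvet) insert -in- after the first vowel.
The other patterns: stems whose last vowel is 'a' add the prefix mi-; stems whose last vowel is 'i' or 'u' add -esh.
So hudeb → huindeb.

huindeb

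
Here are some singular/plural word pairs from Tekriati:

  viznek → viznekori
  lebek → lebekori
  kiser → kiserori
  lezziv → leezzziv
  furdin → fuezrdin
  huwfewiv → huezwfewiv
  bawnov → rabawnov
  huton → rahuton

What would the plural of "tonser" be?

tonserori

"tonser" has last vowel 'e'. The stems whose last vowel is 'e' (viznek → viznekori, lebek → lebekori, kiser → kiserori) add -ori.
The other patterns: stems whose last vowel is 'i' insert -ez- after the first vowel; stems whose last vowel is 'o' add the prefix ra-.
So tonser → tonserori.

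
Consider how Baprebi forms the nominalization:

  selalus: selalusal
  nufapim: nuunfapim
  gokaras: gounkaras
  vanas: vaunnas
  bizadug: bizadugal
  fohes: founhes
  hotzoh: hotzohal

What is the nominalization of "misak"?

miunsak

"misak" has last vowel 'a'. The stems whose last vowel is 'a' (vanas → vaunnas, gokaras → gounkaras) insert -un- after the first vowel.
The other pattern: stems whose last vowel is 'o' or 'u' add -al.
So misak → miunsak.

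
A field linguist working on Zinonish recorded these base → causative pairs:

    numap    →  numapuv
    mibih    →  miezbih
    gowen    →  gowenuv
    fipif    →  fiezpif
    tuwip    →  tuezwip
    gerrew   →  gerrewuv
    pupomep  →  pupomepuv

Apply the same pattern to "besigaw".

tuwip and numap both end in -p yet inflect differently (tuezwip, numapuv), so the final letter is not what conditions the rule; the last vowel is.
"besigaw" has last vowel 'a'. The one such stem in the data (numap → numapuv) adds -uv, so the same rule applies.
The other pattern: stems whose last vowel is 'i' insert -ez- after the first vowel.
So besigaw → besigawuv.

besigawuv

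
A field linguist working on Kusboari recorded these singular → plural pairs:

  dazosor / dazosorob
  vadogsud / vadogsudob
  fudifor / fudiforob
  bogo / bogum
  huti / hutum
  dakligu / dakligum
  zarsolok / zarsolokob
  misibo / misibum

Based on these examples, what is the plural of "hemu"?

hemum

zarsolok and bogo both have last vowel 'o' yet inflect differently (zarsolokob, bogum), so the last vowel is not what conditions the rule; whether the stem ends in a vowel or a consonant is.
"hemu" ends in a vowel. The stems ending in a vowel (bogo → bogum, dakligu → dakligum, misibo → misibum) drop the final letter and add -um.
So hemu → hemum.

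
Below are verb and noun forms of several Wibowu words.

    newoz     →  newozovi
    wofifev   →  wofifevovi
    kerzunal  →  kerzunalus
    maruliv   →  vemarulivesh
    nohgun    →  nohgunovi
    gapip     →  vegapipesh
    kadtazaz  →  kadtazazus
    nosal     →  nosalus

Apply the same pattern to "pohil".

"pohil" has last vowel 'i'. The stems whose last vowel is 'i' (gapip → vegapipesh, maruliv → vemarulivesh) add ve- … -esh around the stem.
The other patterns: stems whose last vowel is 'a' add -us; stems whose last vowel is 'e', 'o' or 'u' add -ovi.
So pohil → vepohilesh.

vepohilesh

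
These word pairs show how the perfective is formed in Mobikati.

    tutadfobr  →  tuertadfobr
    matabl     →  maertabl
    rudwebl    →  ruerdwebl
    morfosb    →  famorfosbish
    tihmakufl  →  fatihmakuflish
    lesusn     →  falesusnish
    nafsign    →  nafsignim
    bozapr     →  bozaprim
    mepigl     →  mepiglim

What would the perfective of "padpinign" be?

matabl and tihmakufl both end in -l yet inflect differently (maertabl, fatihmakuflish), so the final letter is not what conditions the rule; the second-to-last letter is.
"padpinign" has second-to-last letter 'g'. The stems whose second-to-last letter is 'g' (nafsign → nafsignim, mepigl → mepiglim) add -im.
The other patterns: stems whose second-to-last letter is 'b' insert -er- after the first vowel; stems whose second-to-last letter is 'f' or 's' add fa- … -ish around the stem.
So padpinign → padpinignim.

padpinignim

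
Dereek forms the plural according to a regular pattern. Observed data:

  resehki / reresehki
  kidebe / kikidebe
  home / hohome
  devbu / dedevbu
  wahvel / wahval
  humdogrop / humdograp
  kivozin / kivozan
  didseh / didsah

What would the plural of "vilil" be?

kidebe and wahvel both have last vowel 'e' yet inflect differently (kikidebe, wahval), so the last vowel is not what conditions the rule; whether the stem ends in a vowel or a consonant is.
"vilil" ends in a consonant. The stems ending in a consonant (wahvel → wahval, humdogrop → humdograp, kivozin → kivozan) change the last vowel to 'a'.
So vilil → vilal.

vilal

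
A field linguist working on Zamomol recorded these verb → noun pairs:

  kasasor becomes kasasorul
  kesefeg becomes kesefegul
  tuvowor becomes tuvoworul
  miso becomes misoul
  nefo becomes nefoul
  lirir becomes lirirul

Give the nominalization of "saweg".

Every pair shown (kasasor → kasasorul, kesefeg → kesefegul, tuvowor → tuvoworul, …) follows the same rule: add -ul.
So saweg → sawegul.

sawegul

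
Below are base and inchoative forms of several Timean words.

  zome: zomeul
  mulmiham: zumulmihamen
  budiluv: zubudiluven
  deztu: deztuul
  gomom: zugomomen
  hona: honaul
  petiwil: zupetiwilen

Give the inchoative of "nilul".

zunilulen

budiluv and deztu both have last vowel 'u' yet inflect differently (zubudiluven, deztuul), so the last vowel is not what conditions the rule; whether the stem ends in a vowel or a consonant is.
"nilul" ends in a consonant. The stems ending in a consonant (petiwil → zupetiwilen, mulmiham → zumulmihamen, gomom → zugomomen) add zu- … -en around the stem.
So nilul → zunilulen.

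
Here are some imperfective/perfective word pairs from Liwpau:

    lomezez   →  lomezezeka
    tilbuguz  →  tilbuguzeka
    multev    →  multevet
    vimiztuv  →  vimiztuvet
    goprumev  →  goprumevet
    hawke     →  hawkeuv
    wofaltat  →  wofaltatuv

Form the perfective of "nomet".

vimiztuv and tilbuguz both have last vowel 'u' yet inflect differently (vimiztuvet, tilbuguzeka), so the last vowel is not what conditions the rule; the final letter is.
"nomet" ends in -t. The one such stem in the data (wofaltat → wofaltatuv) adds -uv, so the same rule applies.
So nomet → nometuv.

nometuv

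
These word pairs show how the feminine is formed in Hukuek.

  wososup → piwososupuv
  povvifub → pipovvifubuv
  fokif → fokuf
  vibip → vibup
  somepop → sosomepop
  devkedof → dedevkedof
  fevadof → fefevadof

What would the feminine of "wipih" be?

"wipih" has last vowel 'i'. The stems whose last vowel is 'i' (fokif → fokuf, vibip → vibup) change the last vowel to 'u'.
So wipih → wipuh.

wipuh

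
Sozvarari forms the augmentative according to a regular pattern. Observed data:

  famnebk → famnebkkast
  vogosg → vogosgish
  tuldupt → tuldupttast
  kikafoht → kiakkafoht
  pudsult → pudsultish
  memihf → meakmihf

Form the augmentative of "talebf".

tuldupt and pudsult both end in -t yet inflect differently (tuldupttast, pudsultish), so the final letter is not what conditions the rule; the second-to-last letter is.
"talebf" has second-to-last letter 'b'. The one such stem in the data (famnebk → famnebkkast) doubles the final consonant and adds -ast (as does tuldupt), so the same rule applies.
The other patterns: stems whose second-to-last letter is 'l' or 's' add -ish; stems whose second-to-last letter is 'h' insert -ak- after the first vowel.
So talebf → talebffast.

talebffast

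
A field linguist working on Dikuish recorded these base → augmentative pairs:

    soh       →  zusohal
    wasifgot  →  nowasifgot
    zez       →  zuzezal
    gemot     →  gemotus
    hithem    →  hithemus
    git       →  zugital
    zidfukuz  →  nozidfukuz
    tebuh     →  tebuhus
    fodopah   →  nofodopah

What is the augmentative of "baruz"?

soh and tebuh both end in -h yet inflect differently (zusohal, tebuhus), so the final letter is not what conditions the rule; the number of vowels is.
"baruz" has 2 vowels. The stems with 2 vowels (hithem → hithemus, tebuh → tebuhus, gemot → gemotus) add -us.
So baruz → baruzus.

baruzus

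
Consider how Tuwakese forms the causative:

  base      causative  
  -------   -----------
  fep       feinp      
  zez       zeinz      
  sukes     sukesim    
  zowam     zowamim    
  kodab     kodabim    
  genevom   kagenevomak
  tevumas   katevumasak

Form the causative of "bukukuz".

kabukukuzak

zowam and genevom both end in -m yet inflect differently (zowamim, kagenevomak), so the final letter is not what conditions the rule; the number of vowels is.
"bukukuz" has 3 vowels. The stems with 3 vowels (genevom → kagenevomak, tevumas → katevumasak) add ka- … -ak around the stem.
So bukukuz → kabukukuzak.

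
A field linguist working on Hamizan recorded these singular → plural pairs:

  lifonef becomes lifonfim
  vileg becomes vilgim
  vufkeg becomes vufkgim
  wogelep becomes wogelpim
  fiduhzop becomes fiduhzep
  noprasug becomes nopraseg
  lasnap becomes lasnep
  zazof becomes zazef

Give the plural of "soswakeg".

"soswakeg" has last vowel 'e'. The stems whose last vowel is 'e' (lifonef → lifonfim, vileg → vilgim, vufkeg → vufkgim) delete the last vowel and add -im.
The other pattern: stems whose last vowel is 'a', 'o' or 'u' change the last vowel to 'e'.
So soswakeg → soswakgim.

soswakgim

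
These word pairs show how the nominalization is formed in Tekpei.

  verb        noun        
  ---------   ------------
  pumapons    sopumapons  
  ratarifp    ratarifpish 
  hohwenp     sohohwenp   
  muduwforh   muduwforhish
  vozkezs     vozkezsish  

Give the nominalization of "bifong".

sobifong

hohwenp and ratarifp both end in -p yet inflect differently (sohohwenp, ratarifpish), so the final letter is not what conditions the rule; the second-to-last letter is.
"bifong" has second-to-last letter 'n'. The stems whose second-to-last letter is 'n' (pumapons → sopumapons, hohwenp → sohohwenp) add the prefix so-.
So bifong → sobifong.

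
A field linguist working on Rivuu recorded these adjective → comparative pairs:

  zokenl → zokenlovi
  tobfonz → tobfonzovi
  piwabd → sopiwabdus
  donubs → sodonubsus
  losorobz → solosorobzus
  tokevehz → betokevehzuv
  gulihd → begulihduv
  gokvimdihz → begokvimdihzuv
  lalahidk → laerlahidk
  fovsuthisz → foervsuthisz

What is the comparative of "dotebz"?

tobfonz and losorobz both end in -z yet inflect differently (tobfonzovi, solosorobzus), so the final letter is not what conditions the rule; the second-to-last letter is.
"dotebz" has second-to-last letter 'b'. The stems whose second-to-last letter is 'b' (piwabd → sopiwabdus, donubs → sodonubsus, losorobz → solosorobzus) add so- … -us around the stem.
So dotebz → sodotebzus.

sodotebzus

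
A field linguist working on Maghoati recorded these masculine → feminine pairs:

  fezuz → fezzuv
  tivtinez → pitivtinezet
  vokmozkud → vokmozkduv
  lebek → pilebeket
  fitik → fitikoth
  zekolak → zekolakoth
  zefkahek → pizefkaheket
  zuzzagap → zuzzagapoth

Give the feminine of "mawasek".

pimawaseket

lebek and zekolak both end in -k yet inflect differently (pilebeket, zekolakoth), so the final letter is not what conditions the rule; the last vowel is.
"mawasek" has last vowel 'e'. The stems whose last vowel is 'e' (lebek → pilebeket, zefkahek → pizefkaheket, tivtinez → pitivtinezet) add pi- … -et around the stem.
The other patterns: stems whose last vowel is 'a' or 'i' add -oth; stems whose last vowel is 'u' delete the last vowel and add -uv.
So mawasek → pimawaseket.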